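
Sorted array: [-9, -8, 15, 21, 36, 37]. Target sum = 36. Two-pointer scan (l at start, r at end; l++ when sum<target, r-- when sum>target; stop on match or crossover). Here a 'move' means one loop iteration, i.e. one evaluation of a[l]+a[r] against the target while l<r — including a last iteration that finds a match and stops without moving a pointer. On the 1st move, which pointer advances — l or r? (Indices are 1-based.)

l=1 r=6: -9+37=28 <36, l++

l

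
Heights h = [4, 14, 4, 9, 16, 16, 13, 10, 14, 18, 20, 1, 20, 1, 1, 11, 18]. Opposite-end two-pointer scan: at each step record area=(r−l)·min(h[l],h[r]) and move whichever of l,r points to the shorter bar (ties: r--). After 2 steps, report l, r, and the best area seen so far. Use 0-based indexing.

l=2, r=16, best area=210

l=0 r=16: min(4,18)*16=64 best=64 *, l++
l=1 r=16: min(14,18)*15=210 best=210 *, l++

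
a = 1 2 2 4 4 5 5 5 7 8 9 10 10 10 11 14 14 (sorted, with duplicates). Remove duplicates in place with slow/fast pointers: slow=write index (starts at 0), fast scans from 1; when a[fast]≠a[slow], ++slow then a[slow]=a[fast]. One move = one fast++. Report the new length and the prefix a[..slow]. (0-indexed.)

length 10; prefix = [1, 2, 4, 5, 7, 8, 9, 10, 11, 14]

(s=0,f=1) a[fast]=2≠a[slow]=1 write a[1]=2 → slow++,fast++
(s=1,f=2) a[fast]=2=a[slow] dup → fast++
(s=1,f=3) a[fast]=4≠a[slow]=2 write a[2]=4 → slow++,fast++
(s=2,f=4) a[fast]=4=a[slow] dup → fast++
(s=2,f=5) a[fast]=5≠a[slow]=4 write a[3]=5 → slow++,fast++
(s=3,f=6) a[fast]=5=a[slow] dup → fast++
(s=3,f=7) a[fast]=5=a[slow] dup → fast++
(s=3,f=8) a[fast]=7≠a[slow]=5 write a[4]=7 → slow++,fast++
(s=4,f=9) a[fast]=8≠a[slow]=7 write a[5]=8 → slow++,fast++
(s=5,f=10) a[fast]=9≠a[slow]=8 write a[6]=9 → slow++,fast++
(s=6,f=11) a[fast]=10≠a[slow]=9 write a[7]=10 → slow++,fast++
(s=7,f=12) a[fast]=10=a[slow] dup → fast++
(s=7,f=13) a[fast]=10=a[slow] dup → fast++
(s=7,f=14) a[fast]=11≠a[slow]=10 write a[8]=11 → slow++,fast++
(s=8,f=15) a[fast]=14≠a[slow]=11 write a[9]=14 → slow++,fast++
(s=9,f=16) a[fast]=14=a[slow] dup → fast++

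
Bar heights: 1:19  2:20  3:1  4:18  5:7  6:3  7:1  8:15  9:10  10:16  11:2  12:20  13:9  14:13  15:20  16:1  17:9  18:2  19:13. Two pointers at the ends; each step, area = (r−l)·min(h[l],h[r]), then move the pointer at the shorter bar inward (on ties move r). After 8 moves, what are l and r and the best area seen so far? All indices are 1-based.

l=2, r=12, best area=266

l=1 r=19: min(19,13)*18=234 best=234 *, r--
l=1 r=18: min(19,2)*17=34 best=234, r--
l=1 r=17: min(19,9)*16=144 best=234, r--
l=1 r=16: min(19,1)*15=15 best=234, r--
l=1 r=15: min(19,20)*14=266 best=266 *, l++
l=2 r=15: min(20,20)*13=260 best=266, r--
l=2 r=14: min(20,13)*12=156 best=266, r--
l=2 r=13: min(20,9)*11=99 best=266, r--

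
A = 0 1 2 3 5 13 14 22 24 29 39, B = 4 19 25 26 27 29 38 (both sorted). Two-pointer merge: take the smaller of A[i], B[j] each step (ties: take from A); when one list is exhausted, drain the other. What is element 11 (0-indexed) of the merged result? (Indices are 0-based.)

i=0 j=0: A[i]=0<=B[j]=4 take 0, i++
i=1 j=0: A[i]=1<=B[j]=4 take 1, i++
i=2 j=0: A[i]=2<=B[j]=4 take 2, i++
i=3 j=0: A[i]=3<=B[j]=4 take 3, i++
i=4 j=0: A[i]=5>B[j]=4 take 4, j++
i=4 j=1: A[i]=5<=B[j]=19 take 5, i++
i=5 j=1: A[i]=13<=B[j]=19 take 13, i++
i=6 j=1: A[i]=14<=B[j]=19 take 14, i++
i=7 j=1: A[i]=22>B[j]=19 take 19, j++
i=7 j=2: A[i]=22<=B[j]=25 take 22, i++
i=8 j=2: A[i]=24<=B[j]=25 take 24, i++
i=9 j=2: A[i]=29>B[j]=25 take 25, j++
i=9 j=3: A[i]=29>B[j]=26 take 26, j++
i=9 j=4: A[i]=29>B[j]=27 take 27, j++
i=9 j=5: A[i]=29<=B[j]=29 take 29, i++
i=10 j=5: A[i]=39>B[j]=29 take 29, j++
i=10 j=6: A[i]=39>B[j]=38 take 38, j++
i=10 j=7: B done, take A[i]=39, i++

merged[11] = 25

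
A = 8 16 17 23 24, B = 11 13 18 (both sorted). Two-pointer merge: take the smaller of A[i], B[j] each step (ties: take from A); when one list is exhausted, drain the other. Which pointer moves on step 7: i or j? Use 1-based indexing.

i=1 j=1: A[i]=8<=B[j]=11 take 8, i++
i=2 j=1: A[i]=16>B[j]=11 take 11, j++
i=2 j=2: A[i]=16>B[j]=13 take 13, j++
i=2 j=3: A[i]=16<=B[j]=18 take 16, i++
i=3 j=3: A[i]=17<=B[j]=18 take 17, i++
i=4 j=3: A[i]=23>B[j]=18 take 18, j++
i=4 j=4: B done, take A[i]=23, i++

i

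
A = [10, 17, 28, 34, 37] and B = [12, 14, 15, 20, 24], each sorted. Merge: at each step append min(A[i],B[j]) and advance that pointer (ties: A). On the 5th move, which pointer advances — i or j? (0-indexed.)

i

i=0 j=0: A[i]=10<=B[j]=12 take 10, i++
i=1 j=0: A[i]=17>B[j]=12 take 12, j++
i=1 j=1: A[i]=17>B[j]=14 take 14, j++
i=1 j=2: A[i]=17>B[j]=15 take 15, j++
i=1 j=3: A[i]=17<=B[j]=20 take 17, i++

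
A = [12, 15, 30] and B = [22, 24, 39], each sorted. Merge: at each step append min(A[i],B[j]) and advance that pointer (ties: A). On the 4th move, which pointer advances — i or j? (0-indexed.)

[i=0,j=0] A[i]=12<=B[j]=22 take 12 → i++
[i=1,j=0] A[i]=15<=B[j]=22 take 15 → i++
[i=2,j=0] A[i]=30>B[j]=22 take 22 → j++
[i=2,j=1] A[i]=30>B[j]=24 take 24 → j++

j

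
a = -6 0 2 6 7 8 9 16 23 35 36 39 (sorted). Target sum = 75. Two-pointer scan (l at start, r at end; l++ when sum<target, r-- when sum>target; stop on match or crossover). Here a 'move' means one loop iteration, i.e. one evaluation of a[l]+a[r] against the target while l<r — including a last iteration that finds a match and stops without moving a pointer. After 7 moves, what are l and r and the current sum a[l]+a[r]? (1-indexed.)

l=8, r=12, sum=55

[1,12] -6+39=33 <75 → l++
[2,12] 0+39=39 <75 → l++
[3,12] 2+39=41 <75 → l++
[4,12] 6+39=45 <75 → l++
[5,12] 7+39=46 <75 → l++
[6,12] 8+39=47 <75 → l++
[7,12] 9+39=48 <75 → l++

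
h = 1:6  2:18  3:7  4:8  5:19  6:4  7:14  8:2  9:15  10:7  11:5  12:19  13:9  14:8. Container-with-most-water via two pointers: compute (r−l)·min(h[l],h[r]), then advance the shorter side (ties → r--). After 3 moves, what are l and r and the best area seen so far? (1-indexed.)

l=2, r=12, best area=99

l=1 r=14: min(6,8)*13=78 best=78 *, l++
l=2 r=14: min(18,8)*12=96 best=96 *, r--
l=2 r=13: min(18,9)*11=99 best=99 *, r--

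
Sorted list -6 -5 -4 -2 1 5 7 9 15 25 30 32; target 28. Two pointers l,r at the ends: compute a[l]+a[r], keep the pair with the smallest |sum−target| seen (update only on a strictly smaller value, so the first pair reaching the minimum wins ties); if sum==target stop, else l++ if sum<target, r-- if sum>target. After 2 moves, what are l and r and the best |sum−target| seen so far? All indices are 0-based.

l=2, r=11, best |Δ|=1

l=0 r=11: -6+32=26 d=2 *, l++
l=1 r=11: -5+32=27 d=1 *, l++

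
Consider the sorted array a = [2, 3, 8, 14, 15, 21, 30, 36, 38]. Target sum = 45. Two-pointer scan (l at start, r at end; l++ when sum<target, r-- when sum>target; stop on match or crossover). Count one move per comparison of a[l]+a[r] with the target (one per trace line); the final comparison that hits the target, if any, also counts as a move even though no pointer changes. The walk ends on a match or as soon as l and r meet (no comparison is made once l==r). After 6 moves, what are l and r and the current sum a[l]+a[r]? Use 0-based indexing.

l=4, r=6, sum=45

[0,8] 2+38=40 <45 → l++
[1,8] 3+38=41 <45 → l++
[2,8] 8+38=46 >45 → r--
[2,7] 8+36=44 <45 → l++
[3,7] 14+36=50 >45 → r--
[3,6] 14+30=44 <45 → l++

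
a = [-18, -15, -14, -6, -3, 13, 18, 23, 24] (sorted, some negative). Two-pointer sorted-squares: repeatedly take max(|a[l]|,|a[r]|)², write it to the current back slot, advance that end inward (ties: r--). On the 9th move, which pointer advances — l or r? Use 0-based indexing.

l=0 r=8: |-18|<=|24| out[8]=576, r--
l=0 r=7: |-18|<=|23| out[7]=529, r--
l=0 r=6: |-18|<=|18| out[6]=324, r--
l=0 r=5: |-18|>|13| out[5]=324, l++
l=1 r=5: |-15|>|13| out[4]=225, l++
l=2 r=5: |-14|>|13| out[3]=196, l++
l=3 r=5: |-6|<=|13| out[2]=169, r--
l=3 r=4: |-6|>|-3| out[1]=36, l++
l=4 r=4: |-3|<=|-3| out[0]=9, r--

r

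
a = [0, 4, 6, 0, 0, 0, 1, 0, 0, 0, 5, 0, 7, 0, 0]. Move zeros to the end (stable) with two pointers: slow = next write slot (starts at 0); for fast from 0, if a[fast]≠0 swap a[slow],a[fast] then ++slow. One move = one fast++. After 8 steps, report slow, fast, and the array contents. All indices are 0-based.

(s=0,f=0) a[fast]=0 → fast++
(s=0,f=1) a[fast]=4≠0 swap→a[0]=4 → slow++,fast++
(s=1,f=2) a[fast]=6≠0 swap→a[1]=6 → slow++,fast++
(s=2,f=3) a[fast]=0 → fast++
(s=2,f=4) a[fast]=0 → fast++
(s=2,f=5) a[fast]=0 → fast++
(s=2,f=6) a[fast]=1≠0 swap→a[2]=1 → slow++,fast++
(s=3,f=7) a[fast]=0 → fast++

slow=3, fast=8, a=[4, 6, 1, 0, 0, 0, 0, 0, 0, 0, 5, 0, 7, 0, 0]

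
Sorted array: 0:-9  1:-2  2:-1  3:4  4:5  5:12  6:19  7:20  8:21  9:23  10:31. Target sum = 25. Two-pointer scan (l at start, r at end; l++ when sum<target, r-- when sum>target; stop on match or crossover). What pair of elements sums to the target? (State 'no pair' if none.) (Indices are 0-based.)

l=0 r=10: -9+31=22 <25, l++
l=1 r=10: -2+31=29 >25, r--
l=1 r=9: -2+23=21 <25, l++
l=2 r=9: -1+23=22 <25, l++
l=3 r=9: 4+23=27 >25, r--
l=3 r=8: 4+21=25, found

(4, 21)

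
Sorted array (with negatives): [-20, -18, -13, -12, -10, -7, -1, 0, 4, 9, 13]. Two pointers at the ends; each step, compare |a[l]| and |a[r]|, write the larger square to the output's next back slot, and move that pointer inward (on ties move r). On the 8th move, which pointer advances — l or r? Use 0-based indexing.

l

[0,10] |-20|>|13| out[10]=400 → l++
[1,10] |-18|>|13| out[9]=324 → l++
[2,10] |-13|<=|13| out[8]=169 → r--
[2,9] |-13|>|9| out[7]=169 → l++
[3,9] |-12|>|9| out[6]=144 → l++
[4,9] |-10|>|9| out[5]=100 → l++
[5,9] |-7|<=|9| out[4]=81 → r--
[5,8] |-7|>|4| out[3]=49 → l++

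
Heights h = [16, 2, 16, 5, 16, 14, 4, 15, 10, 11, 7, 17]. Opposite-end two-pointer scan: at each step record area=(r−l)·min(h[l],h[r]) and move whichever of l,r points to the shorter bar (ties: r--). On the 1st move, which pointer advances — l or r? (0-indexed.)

l

l=0 r=11: min(16,17)*11=176 best=176 *, l++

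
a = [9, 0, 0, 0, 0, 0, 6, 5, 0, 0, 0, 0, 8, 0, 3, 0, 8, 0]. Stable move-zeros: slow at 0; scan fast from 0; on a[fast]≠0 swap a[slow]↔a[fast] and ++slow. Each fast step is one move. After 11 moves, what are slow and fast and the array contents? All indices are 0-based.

(s=0,f=0) a[fast]=9≠0 swap→a[0]=9 → slow++,fast++
(s=1,f=1) a[fast]=0 → fast++
(s=1,f=2) a[fast]=0 → fast++
(s=1,f=3) a[fast]=0 → fast++
(s=1,f=4) a[fast]=0 → fast++
(s=1,f=5) a[fast]=0 → fast++
(s=1,f=6) a[fast]=6≠0 swap→a[1]=6 → slow++,fast++
(s=2,f=7) a[fast]=5≠0 swap→a[2]=5 → slow++,fast++
(s=3,f=8) a[fast]=0 → fast++
(s=3,f=9) a[fast]=0 → fast++
(s=3,f=10) a[fast]=0 → fast++

slow=3, fast=11, a=[9, 6, 5, 0, 0, 0, 0, 0, 0, 0, 0, 0, 8, 0, 3, 0, 8, 0]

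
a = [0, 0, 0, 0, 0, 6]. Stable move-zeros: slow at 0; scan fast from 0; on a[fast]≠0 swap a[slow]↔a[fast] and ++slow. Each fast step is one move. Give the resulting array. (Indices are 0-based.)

(s=0,f=0) a[fast]=0 → fast++
(s=0,f=1) a[fast]=0 → fast++
(s=0,f=2) a[fast]=0 → fast++
(s=0,f=3) a[fast]=0 → fast++
(s=0,f=4) a[fast]=0 → fast++
(s=0,f=5) a[fast]=6≠0 swap→a[0]=6 → slow++,fast++

[6, 0, 0, 0, 0, 0]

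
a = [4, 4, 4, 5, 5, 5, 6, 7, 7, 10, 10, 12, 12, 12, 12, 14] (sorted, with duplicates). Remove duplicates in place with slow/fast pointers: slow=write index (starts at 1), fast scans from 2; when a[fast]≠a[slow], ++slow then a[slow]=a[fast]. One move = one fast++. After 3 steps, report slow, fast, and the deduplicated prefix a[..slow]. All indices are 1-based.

slow=2, fast=5, prefix=[4, 5]

(s=1,f=2) a[fast]=4=a[slow] dup → fast++
(s=1,f=3) a[fast]=4=a[slow] dup → fast++
(s=1,f=4) a[fast]=5≠a[slow]=4 write a[2]=5 → slow++,fast++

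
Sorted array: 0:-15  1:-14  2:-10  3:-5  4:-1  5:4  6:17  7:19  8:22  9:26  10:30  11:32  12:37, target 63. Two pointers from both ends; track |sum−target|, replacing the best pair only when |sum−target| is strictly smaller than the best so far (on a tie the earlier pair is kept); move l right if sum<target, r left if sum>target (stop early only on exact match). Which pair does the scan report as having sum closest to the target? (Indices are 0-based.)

pair (26, 37) with sum 63 (|Δ|=0)

[0,12] -15+37=22 d=41 * → l++
[1,12] -14+37=23 d=40 * → l++
[2,12] -10+37=27 d=36 * → l++
[3,12] -5+37=32 d=31 * → l++
[4,12] -1+37=36 d=27 * → l++
[5,12] 4+37=41 d=22 * → l++
[6,12] 17+37=54 d=9 * → l++
[7,12] 19+37=56 d=7 * → l++
[8,12] 22+37=59 d=4 * → l++
[9,12] 26+37=63 d=0 * → stop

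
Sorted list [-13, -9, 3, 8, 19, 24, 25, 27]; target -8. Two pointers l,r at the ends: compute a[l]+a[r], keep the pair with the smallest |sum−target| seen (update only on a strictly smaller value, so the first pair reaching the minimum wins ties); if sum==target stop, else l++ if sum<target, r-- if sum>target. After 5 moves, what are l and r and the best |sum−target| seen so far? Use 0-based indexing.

l=0, r=2, best |Δ|=3

[0,7] -13+27=14 d=22 * → r--
[0,6] -13+25=12 d=20 * → r--
[0,5] -13+24=11 d=19 * → r--
[0,4] -13+19=6 d=14 * → r--
[0,3] -13+8=-5 d=3 * → r--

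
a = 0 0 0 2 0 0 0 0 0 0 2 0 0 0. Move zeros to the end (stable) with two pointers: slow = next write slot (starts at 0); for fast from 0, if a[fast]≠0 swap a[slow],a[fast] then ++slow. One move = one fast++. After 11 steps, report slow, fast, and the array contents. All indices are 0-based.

slow=2, fast=11, a=[2, 2, 0, 0, 0, 0, 0, 0, 0, 0, 0, 0, 0, 0]

(s=0,f=0) a[fast]=0 → fast++
(s=0,f=1) a[fast]=0 → fast++
(s=0,f=2) a[fast]=0 → fast++
(s=0,f=3) a[fast]=2≠0 swap→a[0]=2 → slow++,fast++
(s=1,f=4) a[fast]=0 → fast++
(s=1,f=5) a[fast]=0 → fast++
(s=1,f=6) a[fast]=0 → fast++
(s=1,f=7) a[fast]=0 → fast++
(s=1,f=8) a[fast]=0 → fast++
(s=1,f=9) a[fast]=0 → fast++
(s=1,f=10) a[fast]=2≠0 swap→a[1]=2 → slow++,fast++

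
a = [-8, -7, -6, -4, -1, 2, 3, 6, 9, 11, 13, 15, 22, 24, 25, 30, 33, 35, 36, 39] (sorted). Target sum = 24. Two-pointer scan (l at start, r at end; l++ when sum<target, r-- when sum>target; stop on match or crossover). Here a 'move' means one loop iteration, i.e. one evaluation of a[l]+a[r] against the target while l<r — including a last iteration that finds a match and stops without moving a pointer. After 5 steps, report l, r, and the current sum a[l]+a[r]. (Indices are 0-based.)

l=1, r=15, sum=23

[0,19] -8+39=31 >24 → r--
[0,18] -8+36=28 >24 → r--
[0,17] -8+35=27 >24 → r--
[0,16] -8+33=25 >24 → r--
[0,15] -8+30=22 <24 → l++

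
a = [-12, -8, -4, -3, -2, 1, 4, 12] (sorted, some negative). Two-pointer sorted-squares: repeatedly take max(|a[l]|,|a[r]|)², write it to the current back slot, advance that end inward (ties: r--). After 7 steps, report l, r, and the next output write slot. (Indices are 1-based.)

[1,8] |-12|<=|12| out[8]=144 → r--
[1,7] |-12|>|4| out[7]=144 → l++
[2,7] |-8|>|4| out[6]=64 → l++
[3,7] |-4|<=|4| out[5]=16 → r--
[3,6] |-4|>|1| out[4]=16 → l++
[4,6] |-3|>|1| out[3]=9 → l++
[5,6] |-2|>|1| out[2]=4 → l++

l=6, r=6, next write slot=1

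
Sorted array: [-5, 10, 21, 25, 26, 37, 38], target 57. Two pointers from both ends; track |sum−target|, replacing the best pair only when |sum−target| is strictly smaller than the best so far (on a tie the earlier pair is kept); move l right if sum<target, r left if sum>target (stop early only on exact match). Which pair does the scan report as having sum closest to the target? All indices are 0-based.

l=0 r=6: -5+38=33 d=24 *, l++
l=1 r=6: 10+38=48 d=9 *, l++
l=2 r=6: 21+38=59 d=2 *, r--
l=2 r=5: 21+37=58 d=1 *, r--
l=2 r=4: 21+26=47 d=10, l++
l=3 r=4: 25+26=51 d=6, l++

pair (21, 37) with sum 58 (|Δ|=1)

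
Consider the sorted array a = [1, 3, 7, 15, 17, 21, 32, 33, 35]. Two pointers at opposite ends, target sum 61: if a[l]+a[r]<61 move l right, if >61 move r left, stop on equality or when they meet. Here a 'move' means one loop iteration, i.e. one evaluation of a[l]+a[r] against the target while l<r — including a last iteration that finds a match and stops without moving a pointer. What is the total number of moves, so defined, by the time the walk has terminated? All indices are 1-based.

8 moves

l=1 r=9: 1+35=36 <61, l++
l=2 r=9: 3+35=38 <61, l++
l=3 r=9: 7+35=42 <61, l++
l=4 r=9: 15+35=50 <61, l++
l=5 r=9: 17+35=52 <61, l++
l=6 r=9: 21+35=56 <61, l++
l=7 r=9: 32+35=67 >61, r--
l=7 r=8: 32+33=65 >61, r--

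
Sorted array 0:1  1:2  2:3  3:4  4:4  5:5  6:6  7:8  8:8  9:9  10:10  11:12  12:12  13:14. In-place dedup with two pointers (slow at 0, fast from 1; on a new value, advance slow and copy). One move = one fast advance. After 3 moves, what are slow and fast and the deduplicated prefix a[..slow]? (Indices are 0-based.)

slow=3, fast=4, prefix=[1, 2, 3, 4]

slow=0 fast=1: a[fast]=2≠a[slow]=1 write a[1]=2, slow++,fast++
slow=1 fast=2: a[fast]=3≠a[slow]=2 write a[2]=3, slow++,fast++
slow=2 fast=3: a[fast]=4≠a[slow]=3 write a[3]=4, slow++,fast++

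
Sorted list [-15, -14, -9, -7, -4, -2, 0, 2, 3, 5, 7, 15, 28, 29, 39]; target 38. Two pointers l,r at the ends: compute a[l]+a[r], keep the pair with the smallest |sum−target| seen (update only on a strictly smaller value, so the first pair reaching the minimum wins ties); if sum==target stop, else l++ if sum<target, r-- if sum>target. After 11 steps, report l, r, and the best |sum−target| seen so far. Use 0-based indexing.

l=0 r=14: -15+39=24 d=14 *, l++
l=1 r=14: -14+39=25 d=13 *, l++
l=2 r=14: -9+39=30 d=8 *, l++
l=3 r=14: -7+39=32 d=6 *, l++
l=4 r=14: -4+39=35 d=3 *, l++
l=5 r=14: -2+39=37 d=1 *, l++
l=6 r=14: 0+39=39 d=1, r--
l=6 r=13: 0+29=29 d=9, l++
l=7 r=13: 2+29=31 d=7, l++
l=8 r=13: 3+29=32 d=6, l++
l=9 r=13: 5+29=34 d=4, l++

l=10, r=13, best |Δ|=1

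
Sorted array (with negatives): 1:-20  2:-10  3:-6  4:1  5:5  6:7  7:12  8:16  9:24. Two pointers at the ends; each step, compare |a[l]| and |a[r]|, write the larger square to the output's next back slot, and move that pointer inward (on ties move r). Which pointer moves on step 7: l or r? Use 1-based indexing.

l

[1,9] |-20|<=|24| out[9]=576 → r--
[1,8] |-20|>|16| out[8]=400 → l++
[2,8] |-10|<=|16| out[7]=256 → r--
[2,7] |-10|<=|12| out[6]=144 → r--
[2,6] |-10|>|7| out[5]=100 → l++
[3,6] |-6|<=|7| out[4]=49 → r--
[3,5] |-6|>|5| out[3]=36 → l++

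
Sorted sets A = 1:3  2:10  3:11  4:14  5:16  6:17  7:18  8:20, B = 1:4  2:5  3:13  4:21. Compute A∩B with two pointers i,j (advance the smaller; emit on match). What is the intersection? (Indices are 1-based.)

intersection = []

[i=1,j=1] 3<4 → i++
[i=2,j=1] 10>4 → j++
[i=2,j=2] 10>5 → j++
[i=2,j=3] 10<13 → i++
[i=3,j=3] 11<13 → i++
[i=4,j=3] 14>13 → j++
[i=4,j=4] 14<21 → i++
[i=5,j=4] 16<21 → i++
[i=6,j=4] 17<21 → i++
[i=7,j=4] 18<21 → i++
[i=8,j=4] 20<21 → i++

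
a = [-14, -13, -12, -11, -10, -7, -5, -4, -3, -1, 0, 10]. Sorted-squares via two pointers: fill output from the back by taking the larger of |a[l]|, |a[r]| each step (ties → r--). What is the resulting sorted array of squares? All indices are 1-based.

l=1 r=12: |-14|>|10| out[12]=196, l++
l=2 r=12: |-13|>|10| out[11]=169, l++
l=3 r=12: |-12|>|10| out[10]=144, l++
l=4 r=12: |-11|>|10| out[9]=121, l++
l=5 r=12: |-10|<=|10| out[8]=100, r--
l=5 r=11: |-10|>|0| out[7]=100, l++
l=6 r=11: |-7|>|0| out[6]=49, l++
l=7 r=11: |-5|>|0| out[5]=25, l++
l=8 r=11: |-4|>|0| out[4]=16, l++
l=9 r=11: |-3|>|0| out[3]=9, l++
l=10 r=11: |-1|>|0| out[2]=1, l++
l=11 r=11: |0|<=|0| out[1]=0, r--

[0, 1, 9, 16, 25, 49, 100, 100, 121, 144, 169, 196]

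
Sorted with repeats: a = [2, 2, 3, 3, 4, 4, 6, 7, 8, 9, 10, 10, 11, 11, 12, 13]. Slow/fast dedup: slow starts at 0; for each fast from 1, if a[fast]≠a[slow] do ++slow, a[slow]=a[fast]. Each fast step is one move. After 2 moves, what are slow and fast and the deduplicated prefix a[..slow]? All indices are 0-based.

slow=0 fast=1: a[fast]=2=a[slow] dup, fast++
slow=0 fast=2: a[fast]=3≠a[slow]=2 write a[1]=3, slow++,fast++

slow=1, fast=3, prefix=[2, 3]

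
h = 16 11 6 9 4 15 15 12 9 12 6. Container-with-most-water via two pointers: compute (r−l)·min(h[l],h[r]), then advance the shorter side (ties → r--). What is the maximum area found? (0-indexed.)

max area = 108

l=0 r=10: min(16,6)*10=60 best=60 *, r--
l=0 r=9: min(16,12)*9=108 best=108 *, r--
l=0 r=8: min(16,9)*8=72 best=108, r--
l=0 r=7: min(16,12)*7=84 best=108, r--
l=0 r=6: min(16,15)*6=90 best=108, r--
l=0 r=5: min(16,15)*5=75 best=108, r--
l=0 r=4: min(16,4)*4=16 best=108, r--
l=0 r=3: min(16,9)*3=27 best=108, r--
l=0 r=2: min(16,6)*2=12 best=108, r--
l=0 r=1: min(16,11)*1=11 best=108, r--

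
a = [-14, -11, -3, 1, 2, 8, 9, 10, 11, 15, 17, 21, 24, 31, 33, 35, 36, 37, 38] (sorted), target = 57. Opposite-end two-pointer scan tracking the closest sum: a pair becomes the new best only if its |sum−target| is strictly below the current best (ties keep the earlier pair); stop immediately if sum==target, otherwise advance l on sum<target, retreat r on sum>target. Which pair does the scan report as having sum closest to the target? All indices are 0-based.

[0,18] -14+38=24 d=33 * → l++
[1,18] -11+38=27 d=30 * → l++
[2,18] -3+38=35 d=22 * → l++
[3,18] 1+38=39 d=18 * → l++
[4,18] 2+38=40 d=17 * → l++
[5,18] 8+38=46 d=11 * → l++
[6,18] 9+38=47 d=10 * → l++
[7,18] 10+38=48 d=9 * → l++
[8,18] 11+38=49 d=8 * → l++
[9,18] 15+38=53 d=4 * → l++
[10,18] 17+38=55 d=2 * → l++
[11,18] 21+38=59 d=2 → r--
[11,17] 21+37=58 d=1 * → r--
[11,16] 21+36=57 d=0 * → stop

pair (21, 36) with sum 57 (|Δ|=0)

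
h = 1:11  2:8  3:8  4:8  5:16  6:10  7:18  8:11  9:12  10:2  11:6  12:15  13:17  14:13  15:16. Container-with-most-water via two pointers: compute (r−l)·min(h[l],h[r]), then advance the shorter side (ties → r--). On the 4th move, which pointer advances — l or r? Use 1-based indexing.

[1,15] min(11,16)*14=154 best=154 * → l++
[2,15] min(8,16)*13=104 best=154 → l++
[3,15] min(8,16)*12=96 best=154 → l++
[4,15] min(8,16)*11=88 best=154 → l++

l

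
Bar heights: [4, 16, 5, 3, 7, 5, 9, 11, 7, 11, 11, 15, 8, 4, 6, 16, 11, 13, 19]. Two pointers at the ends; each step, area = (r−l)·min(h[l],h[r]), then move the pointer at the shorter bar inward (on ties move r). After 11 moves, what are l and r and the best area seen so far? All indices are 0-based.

l=11, r=18, best area=272

l=0 r=18: min(4,19)*18=72 best=72 *, l++
l=1 r=18: min(16,19)*17=272 best=272 *, l++
l=2 r=18: min(5,19)*16=80 best=272, l++
l=3 r=18: min(3,19)*15=45 best=272, l++
l=4 r=18: min(7,19)*14=98 best=272, l++
l=5 r=18: min(5,19)*13=65 best=272, l++
l=6 r=18: min(9,19)*12=108 best=272, l++
l=7 r=18: min(11,19)*11=121 best=272, l++
l=8 r=18: min(7,19)*10=70 best=272, l++
l=9 r=18: min(11,19)*9=99 best=272, l++
l=10 r=18: min(11,19)*8=88 best=272, l++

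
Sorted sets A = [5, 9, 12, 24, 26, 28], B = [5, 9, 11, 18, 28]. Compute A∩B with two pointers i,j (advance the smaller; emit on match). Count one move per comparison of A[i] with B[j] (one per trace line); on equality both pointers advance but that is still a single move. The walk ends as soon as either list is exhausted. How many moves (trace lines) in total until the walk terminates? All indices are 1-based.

i=1 j=1: 5==5 emit, i++,j++
i=2 j=2: 9==9 emit, i++,j++
i=3 j=3: 12>11, j++
i=3 j=4: 12<18, i++
i=4 j=4: 24>18, j++
i=4 j=5: 24<28, i++
i=5 j=5: 26<28, i++
i=6 j=5: 28==28 emit, i++,j++

8 moves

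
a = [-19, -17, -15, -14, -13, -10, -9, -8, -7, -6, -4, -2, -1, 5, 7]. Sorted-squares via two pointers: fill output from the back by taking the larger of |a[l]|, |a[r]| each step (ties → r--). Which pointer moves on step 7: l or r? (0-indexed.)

[0,14] |-19|>|7| out[14]=361 → l++
[1,14] |-17|>|7| out[13]=289 → l++
[2,14] |-15|>|7| out[12]=225 → l++
[3,14] |-14|>|7| out[11]=196 → l++
[4,14] |-13|>|7| out[10]=169 → l++
[5,14] |-10|>|7| out[9]=100 → l++
[6,14] |-9|>|7| out[8]=81 → l++

l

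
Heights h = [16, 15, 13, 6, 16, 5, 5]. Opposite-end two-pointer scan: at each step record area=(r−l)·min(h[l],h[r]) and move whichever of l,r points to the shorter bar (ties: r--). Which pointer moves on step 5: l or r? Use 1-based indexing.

r

l=1 r=7: min(16,5)*6=30 best=30 *, r--
l=1 r=6: min(16,5)*5=25 best=30, r--
l=1 r=5: min(16,16)*4=64 best=64 *, r--
l=1 r=4: min(16,6)*3=18 best=64, r--
l=1 r=3: min(16,13)*2=26 best=64, r--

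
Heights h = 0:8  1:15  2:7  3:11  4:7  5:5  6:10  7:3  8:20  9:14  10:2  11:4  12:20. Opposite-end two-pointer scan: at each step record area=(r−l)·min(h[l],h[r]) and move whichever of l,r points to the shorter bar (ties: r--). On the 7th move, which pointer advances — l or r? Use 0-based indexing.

l

[0,12] min(8,20)*12=96 best=96 * → l++
[1,12] min(15,20)*11=165 best=165 * → l++
[2,12] min(7,20)*10=70 best=165 → l++
[3,12] min(11,20)*9=99 best=165 → l++
[4,12] min(7,20)*8=56 best=165 → l++
[5,12] min(5,20)*7=35 best=165 → l++
[6,12] min(10,20)*6=60 best=165 → l++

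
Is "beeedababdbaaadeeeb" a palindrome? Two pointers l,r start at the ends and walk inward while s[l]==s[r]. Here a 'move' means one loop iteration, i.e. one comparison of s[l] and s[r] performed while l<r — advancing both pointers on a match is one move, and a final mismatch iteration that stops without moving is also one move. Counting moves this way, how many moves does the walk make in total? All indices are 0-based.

7 moves

l=0 r=18: 'b'=='b', l++,r--
l=1 r=17: 'e'=='e', l++,r--
l=2 r=16: 'e'=='e', l++,r--
l=3 r=15: 'e'=='e', l++,r--
l=4 r=14: 'd'=='d', l++,r--
l=5 r=13: 'a'=='a', l++,r--
l=6 r=12: 'b'!='a', stop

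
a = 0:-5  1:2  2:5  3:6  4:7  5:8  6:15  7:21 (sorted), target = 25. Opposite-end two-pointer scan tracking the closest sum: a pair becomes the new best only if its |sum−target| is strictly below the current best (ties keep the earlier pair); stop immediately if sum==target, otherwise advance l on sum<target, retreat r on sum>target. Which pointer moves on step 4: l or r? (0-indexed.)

l

[0,7] -5+21=16 d=9 * → l++
[1,7] 2+21=23 d=2 * → l++
[2,7] 5+21=26 d=1 * → r--
[2,6] 5+15=20 d=5 → l++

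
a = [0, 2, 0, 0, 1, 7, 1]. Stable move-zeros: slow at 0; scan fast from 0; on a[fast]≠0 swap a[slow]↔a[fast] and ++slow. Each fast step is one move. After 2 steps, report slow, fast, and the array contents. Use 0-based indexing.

slow=0 fast=0: a[fast]=0, fast++
slow=0 fast=1: a[fast]=2≠0 swap→a[0]=2, slow++,fast++

slow=1, fast=2, a=[2, 0, 0, 0, 1, 7, 1]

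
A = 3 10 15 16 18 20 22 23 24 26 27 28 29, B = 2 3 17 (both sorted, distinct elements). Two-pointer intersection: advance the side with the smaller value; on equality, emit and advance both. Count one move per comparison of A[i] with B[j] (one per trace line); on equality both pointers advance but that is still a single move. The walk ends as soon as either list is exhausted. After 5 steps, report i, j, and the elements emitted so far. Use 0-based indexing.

i=0 j=0: 3>2, j++
i=0 j=1: 3==3 emit, i++,j++
i=1 j=2: 10<17, i++
i=2 j=2: 15<17, i++
i=3 j=2: 16<17, i++

i=4, j=2, emitted=[3]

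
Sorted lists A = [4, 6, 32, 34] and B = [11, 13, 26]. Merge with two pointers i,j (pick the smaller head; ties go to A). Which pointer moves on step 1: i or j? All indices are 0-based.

i

i=0 j=0: A[i]=4<=B[j]=11 take 4, i++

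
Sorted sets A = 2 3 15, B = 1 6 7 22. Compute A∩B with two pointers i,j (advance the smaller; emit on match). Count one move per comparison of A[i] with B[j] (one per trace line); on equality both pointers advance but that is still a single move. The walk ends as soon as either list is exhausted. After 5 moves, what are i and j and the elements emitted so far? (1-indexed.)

i=1 j=1: 2>1, j++
i=1 j=2: 2<6, i++
i=2 j=2: 3<6, i++
i=3 j=2: 15>6, j++
i=3 j=3: 15>7, j++

i=3, j=4, emitted=[]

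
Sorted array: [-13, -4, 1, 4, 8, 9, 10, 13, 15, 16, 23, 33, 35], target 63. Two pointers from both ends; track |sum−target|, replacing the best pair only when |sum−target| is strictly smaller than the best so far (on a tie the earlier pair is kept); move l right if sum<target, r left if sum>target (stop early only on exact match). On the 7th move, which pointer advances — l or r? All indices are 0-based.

l

[0,12] -13+35=22 d=41 * → l++
[1,12] -4+35=31 d=32 * → l++
[2,12] 1+35=36 d=27 * → l++
[3,12] 4+35=39 d=24 * → l++
[4,12] 8+35=43 d=20 * → l++
[5,12] 9+35=44 d=19 * → l++
[6,12] 10+35=45 d=18 * → l++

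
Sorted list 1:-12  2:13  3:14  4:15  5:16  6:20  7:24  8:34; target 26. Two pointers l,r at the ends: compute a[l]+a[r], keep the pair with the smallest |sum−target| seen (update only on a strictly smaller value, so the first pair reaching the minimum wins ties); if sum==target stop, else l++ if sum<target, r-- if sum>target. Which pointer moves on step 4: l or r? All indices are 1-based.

[1,8] -12+34=22 d=4 * → l++
[2,8] 13+34=47 d=21 → r--
[2,7] 13+24=37 d=11 → r--
[2,6] 13+20=33 d=7 → r--

r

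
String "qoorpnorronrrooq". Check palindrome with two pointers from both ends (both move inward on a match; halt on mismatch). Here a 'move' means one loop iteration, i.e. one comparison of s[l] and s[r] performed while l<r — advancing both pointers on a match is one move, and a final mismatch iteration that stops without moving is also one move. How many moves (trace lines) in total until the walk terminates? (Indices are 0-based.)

[0,15] 'q'=='q' → l++,r--
[1,14] 'o'=='o' → l++,r--
[2,13] 'o'=='o' → l++,r--
[3,12] 'r'=='r' → l++,r--
[4,11] 'p'!='r' → stop

5 moves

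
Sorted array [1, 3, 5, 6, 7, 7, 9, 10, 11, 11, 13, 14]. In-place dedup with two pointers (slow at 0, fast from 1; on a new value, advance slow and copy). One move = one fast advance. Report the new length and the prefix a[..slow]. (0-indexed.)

length 10; prefix = [1, 3, 5, 6, 7, 9, 10, 11, 13, 14]

(s=0,f=1) a[fast]=3≠a[slow]=1 write a[1]=3 → slow++,fast++
(s=1,f=2) a[fast]=5≠a[slow]=3 write a[2]=5 → slow++,fast++
(s=2,f=3) a[fast]=6≠a[slow]=5 write a[3]=6 → slow++,fast++
(s=3,f=4) a[fast]=7≠a[slow]=6 write a[4]=7 → slow++,fast++
(s=4,f=5) a[fast]=7=a[slow] dup → fast++
(s=4,f=6) a[fast]=9≠a[slow]=7 write a[5]=9 → slow++,fast++
(s=5,f=7) a[fast]=10≠a[slow]=9 write a[6]=10 → slow++,fast++
(s=6,f=8) a[fast]=11≠a[slow]=10 write a[7]=11 → slow++,fast++
(s=7,f=9) a[fast]=11=a[slow] dup → fast++
(s=7,f=10) a[fast]=13≠a[slow]=11 write a[8]=13 → slow++,fast++
(s=8,f=11) a[fast]=14≠a[slow]=13 write a[9]=14 → slow++,fast++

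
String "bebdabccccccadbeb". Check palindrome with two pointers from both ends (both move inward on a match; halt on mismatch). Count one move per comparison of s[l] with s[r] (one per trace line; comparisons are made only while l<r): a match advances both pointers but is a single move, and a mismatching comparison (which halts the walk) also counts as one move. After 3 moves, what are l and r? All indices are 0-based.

l=3, r=13

l=0 r=16: 'b'=='b', l++,r--
l=1 r=15: 'e'=='e', l++,r--
l=2 r=14: 'b'=='b', l++,r--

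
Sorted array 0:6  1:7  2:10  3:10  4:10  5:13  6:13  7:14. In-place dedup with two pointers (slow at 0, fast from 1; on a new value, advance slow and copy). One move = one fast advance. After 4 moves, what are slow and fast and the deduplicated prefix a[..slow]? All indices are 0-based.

slow=2, fast=5, prefix=[6, 7, 10]

slow=0 fast=1: a[fast]=7≠a[slow]=6 write a[1]=7, slow++,fast++
slow=1 fast=2: a[fast]=10≠a[slow]=7 write a[2]=10, slow++,fast++
slow=2 fast=3: a[fast]=10=a[slow] dup, fast++
slow=2 fast=4: a[fast]=10=a[slow] dup, fast++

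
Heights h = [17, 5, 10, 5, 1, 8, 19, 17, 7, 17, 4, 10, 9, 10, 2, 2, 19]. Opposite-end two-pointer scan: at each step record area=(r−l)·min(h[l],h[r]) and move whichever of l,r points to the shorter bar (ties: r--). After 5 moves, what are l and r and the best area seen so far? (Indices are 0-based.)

l=5, r=16, best area=272

[0,16] min(17,19)*16=272 best=272 * → l++
[1,16] min(5,19)*15=75 best=272 → l++
[2,16] min(10,19)*14=140 best=272 → l++
[3,16] min(5,19)*13=65 best=272 → l++
[4,16] min(1,19)*12=12 best=272 → l++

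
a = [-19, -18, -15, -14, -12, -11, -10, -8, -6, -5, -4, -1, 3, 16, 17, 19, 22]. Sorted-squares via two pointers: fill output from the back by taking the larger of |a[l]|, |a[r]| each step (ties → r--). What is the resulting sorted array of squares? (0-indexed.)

l=0 r=16: |-19|<=|22| out[16]=484, r--
l=0 r=15: |-19|<=|19| out[15]=361, r--
l=0 r=14: |-19|>|17| out[14]=361, l++
l=1 r=14: |-18|>|17| out[13]=324, l++
l=2 r=14: |-15|<=|17| out[12]=289, r--
l=2 r=13: |-15|<=|16| out[11]=256, r--
l=2 r=12: |-15|>|3| out[10]=225, l++
l=3 r=12: |-14|>|3| out[9]=196, l++
l=4 r=12: |-12|>|3| out[8]=144, l++
l=5 r=12: |-11|>|3| out[7]=121, l++
l=6 r=12: |-10|>|3| out[6]=100, l++
l=7 r=12: |-8|>|3| out[5]=64, l++
l=8 r=12: |-6|>|3| out[4]=36, l++
l=9 r=12: |-5|>|3| out[3]=25, l++
l=10 r=12: |-4|>|3| out[2]=16, l++
l=11 r=12: |-1|<=|3| out[1]=9, r--
l=11 r=11: |-1|<=|-1| out[0]=1, r--

[1, 9, 16, 25, 36, 64, 100, 121, 144, 196, 225, 256, 289, 324, 361, 361, 484]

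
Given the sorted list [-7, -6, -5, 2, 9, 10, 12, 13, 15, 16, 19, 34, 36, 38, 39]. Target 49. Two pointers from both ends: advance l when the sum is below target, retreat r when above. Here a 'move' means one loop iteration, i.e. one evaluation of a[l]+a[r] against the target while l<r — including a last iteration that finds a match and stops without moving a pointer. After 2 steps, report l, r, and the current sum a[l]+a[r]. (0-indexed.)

l=0 r=14: -7+39=32 <49, l++
l=1 r=14: -6+39=33 <49, l++

l=2, r=14, sum=34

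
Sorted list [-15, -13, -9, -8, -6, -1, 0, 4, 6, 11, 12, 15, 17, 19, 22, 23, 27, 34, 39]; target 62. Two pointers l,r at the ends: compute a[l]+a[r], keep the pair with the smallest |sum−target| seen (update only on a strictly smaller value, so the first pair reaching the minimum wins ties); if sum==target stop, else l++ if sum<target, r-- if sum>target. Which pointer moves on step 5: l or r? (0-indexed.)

l

l=0 r=18: -15+39=24 d=38 *, l++
l=1 r=18: -13+39=26 d=36 *, l++
l=2 r=18: -9+39=30 d=32 *, l++
l=3 r=18: -8+39=31 d=31 *, l++
l=4 r=18: -6+39=33 d=29 *, l++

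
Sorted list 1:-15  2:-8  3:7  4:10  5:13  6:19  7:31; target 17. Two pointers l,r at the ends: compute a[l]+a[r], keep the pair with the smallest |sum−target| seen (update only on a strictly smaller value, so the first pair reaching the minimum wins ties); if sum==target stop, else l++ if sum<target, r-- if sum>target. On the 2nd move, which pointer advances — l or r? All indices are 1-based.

l=1 r=7: -15+31=16 d=1 *, l++
l=2 r=7: -8+31=23 d=6, r--

r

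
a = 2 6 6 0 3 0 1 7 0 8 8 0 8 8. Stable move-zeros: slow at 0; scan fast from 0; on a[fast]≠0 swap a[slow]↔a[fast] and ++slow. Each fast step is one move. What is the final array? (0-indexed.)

(s=0,f=0) a[fast]=2≠0 swap→a[0]=2 → slow++,fast++
(s=1,f=1) a[fast]=6≠0 swap→a[1]=6 → slow++,fast++
(s=2,f=2) a[fast]=6≠0 swap→a[2]=6 → slow++,fast++
(s=3,f=3) a[fast]=0 → fast++
(s=3,f=4) a[fast]=3≠0 swap→a[3]=3 → slow++,fast++
(s=4,f=5) a[fast]=0 → fast++
(s=4,f=6) a[fast]=1≠0 swap→a[4]=1 → slow++,fast++
(s=5,f=7) a[fast]=7≠0 swap→a[5]=7 → slow++,fast++
(s=6,f=8) a[fast]=0 → fast++
(s=6,f=9) a[fast]=8≠0 swap→a[6]=8 → slow++,fast++
(s=7,f=10) a[fast]=8≠0 swap→a[7]=8 → slow++,fast++
(s=8,f=11) a[fast]=0 → fast++
(s=8,f=12) a[fast]=8≠0 swap→a[8]=8 → slow++,fast++
(s=9,f=13) a[fast]=8≠0 swap→a[9]=8 → slow++,fast++

[2, 6, 6, 3, 1, 7, 8, 8, 8, 8, 0, 0, 0, 0]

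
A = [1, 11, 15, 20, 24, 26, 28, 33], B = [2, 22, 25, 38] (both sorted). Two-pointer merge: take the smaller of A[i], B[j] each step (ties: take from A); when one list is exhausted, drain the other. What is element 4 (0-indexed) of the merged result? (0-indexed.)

i=0 j=0: A[i]=1<=B[j]=2 take 1, i++
i=1 j=0: A[i]=11>B[j]=2 take 2, j++
i=1 j=1: A[i]=11<=B[j]=22 take 11, i++
i=2 j=1: A[i]=15<=B[j]=22 take 15, i++
i=3 j=1: A[i]=20<=B[j]=22 take 20, i++
i=4 j=1: A[i]=24>B[j]=22 take 22, j++
i=4 j=2: A[i]=24<=B[j]=25 take 24, i++
i=5 j=2: A[i]=26>B[j]=25 take 25, j++
i=5 j=3: A[i]=26<=B[j]=38 take 26, i++
i=6 j=3: A[i]=28<=B[j]=38 take 28, i++
i=7 j=3: A[i]=33<=B[j]=38 take 33, i++
i=8 j=3: A done, take B[j]=38, j++

merged[4] = 20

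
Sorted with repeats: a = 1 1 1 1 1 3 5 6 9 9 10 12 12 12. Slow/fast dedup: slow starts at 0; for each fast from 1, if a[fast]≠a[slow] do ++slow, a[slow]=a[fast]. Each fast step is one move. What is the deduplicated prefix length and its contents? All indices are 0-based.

length 7; prefix = [1, 3, 5, 6, 9, 10, 12]

slow=0 fast=1: a[fast]=1=a[slow] dup, fast++
slow=0 fast=2: a[fast]=1=a[slow] dup, fast++
slow=0 fast=3: a[fast]=1=a[slow] dup, fast++
slow=0 fast=4: a[fast]=1=a[slow] dup, fast++
slow=0 fast=5: a[fast]=3≠a[slow]=1 write a[1]=3, slow++,fast++
slow=1 fast=6: a[fast]=5≠a[slow]=3 write a[2]=5, slow++,fast++
slow=2 fast=7: a[fast]=6≠a[slow]=5 write a[3]=6, slow++,fast++
slow=3 fast=8: a[fast]=9≠a[slow]=6 write a[4]=9, slow++,fast++
slow=4 fast=9: a[fast]=9=a[slow] dup, fast++
slow=4 fast=10: a[fast]=10≠a[slow]=9 write a[5]=10, slow++,fast++
slow=5 fast=11: a[fast]=12≠a[slow]=10 write a[6]=12, slow++,fast++
slow=6 fast=12: a[fast]=12=a[slow] dup, fast++
slow=6 fast=13: a[fast]=12=a[slow] dup, fast++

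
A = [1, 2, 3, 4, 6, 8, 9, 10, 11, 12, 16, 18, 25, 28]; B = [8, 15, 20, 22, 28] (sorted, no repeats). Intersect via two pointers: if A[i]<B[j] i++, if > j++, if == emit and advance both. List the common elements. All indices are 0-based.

[i=0,j=0] 1<8 → i++
[i=1,j=0] 2<8 → i++
[i=2,j=0] 3<8 → i++
[i=3,j=0] 4<8 → i++
[i=4,j=0] 6<8 → i++
[i=5,j=0] 8==8 emit → i++,j++
[i=6,j=1] 9<15 → i++
[i=7,j=1] 10<15 → i++
[i=8,j=1] 11<15 → i++
[i=9,j=1] 12<15 → i++
[i=10,j=1] 16>15 → j++
[i=10,j=2] 16<20 → i++
[i=11,j=2] 18<20 → i++
[i=12,j=2] 25>20 → j++
[i=12,j=3] 25>22 → j++
[i=12,j=4] 25<28 → i++
[i=13,j=4] 28==28 emit → i++,j++

intersection = [8, 28]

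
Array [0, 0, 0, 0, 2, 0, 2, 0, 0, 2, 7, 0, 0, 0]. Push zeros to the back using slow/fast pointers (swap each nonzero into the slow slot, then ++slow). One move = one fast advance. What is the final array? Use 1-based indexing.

[2, 2, 2, 7, 0, 0, 0, 0, 0, 0, 0, 0, 0, 0]

(s=1,f=1) a[fast]=0 → fast++
(s=1,f=2) a[fast]=0 → fast++
(s=1,f=3) a[fast]=0 → fast++
(s=1,f=4) a[fast]=0 → fast++
(s=1,f=5) a[fast]=2≠0 swap→a[1]=2 → slow++,fast++
(s=2,f=6) a[fast]=0 → fast++
(s=2,f=7) a[fast]=2≠0 swap→a[2]=2 → slow++,fast++
(s=3,f=8) a[fast]=0 → fast++
(s=3,f=9) a[fast]=0 → fast++
(s=3,f=10) a[fast]=2≠0 swap→a[3]=2 → slow++,fast++
(s=4,f=11) a[fast]=7≠0 swap→a[4]=7 → slow++,fast++
(s=5,f=12) a[fast]=0 → fast++
(s=5,f=13) a[fast]=0 → fast++
(s=5,f=14) a[fast]=0 → fast++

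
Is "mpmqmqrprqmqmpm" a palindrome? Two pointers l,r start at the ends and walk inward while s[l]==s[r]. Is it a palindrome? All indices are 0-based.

palindrome

l=0 r=14: 'm'=='m', l++,r--
l=1 r=13: 'p'=='p', l++,r--
l=2 r=12: 'm'=='m', l++,r--
l=3 r=11: 'q'=='q', l++,r--
l=4 r=10: 'm'=='m', l++,r--
l=5 r=9: 'q'=='q', l++,r--
l=6 r=8: 'r'=='r', l++,r--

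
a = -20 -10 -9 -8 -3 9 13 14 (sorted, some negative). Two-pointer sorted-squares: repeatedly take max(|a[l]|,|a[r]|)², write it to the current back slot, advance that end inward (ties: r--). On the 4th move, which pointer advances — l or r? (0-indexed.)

l

[0,7] |-20|>|14| out[7]=400 → l++
[1,7] |-10|<=|14| out[6]=196 → r--
[1,6] |-10|<=|13| out[5]=169 → r--
[1,5] |-10|>|9| out[4]=100 → l++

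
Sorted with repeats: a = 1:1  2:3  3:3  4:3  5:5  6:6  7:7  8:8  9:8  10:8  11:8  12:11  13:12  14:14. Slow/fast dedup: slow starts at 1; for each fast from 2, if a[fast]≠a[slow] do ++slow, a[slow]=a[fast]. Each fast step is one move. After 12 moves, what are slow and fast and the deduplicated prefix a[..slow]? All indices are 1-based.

slow=8, fast=14, prefix=[1, 3, 5, 6, 7, 8, 11, 12]

(s=1,f=2) a[fast]=3≠a[slow]=1 write a[2]=3 → slow++,fast++
(s=2,f=3) a[fast]=3=a[slow] dup → fast++
(s=2,f=4) a[fast]=3=a[slow] dup → fast++
(s=2,f=5) a[fast]=5≠a[slow]=3 write a[3]=5 → slow++,fast++
(s=3,f=6) a[fast]=6≠a[slow]=5 write a[4]=6 → slow++,fast++
(s=4,f=7) a[fast]=7≠a[slow]=6 write a[5]=7 → slow++,fast++
(s=5,f=8) a[fast]=8≠a[slow]=7 write a[6]=8 → slow++,fast++
(s=6,f=9) a[fast]=8=a[slow] dup → fast++
(s=6,f=10) a[fast]=8=a[slow] dup → fast++
(s=6,f=11) a[fast]=8=a[slow] dup → fast++
(s=6,f=12) a[fast]=11≠a[slow]=8 write a[7]=11 → slow++,fast++
(s=7,f=13) a[fast]=12≠a[slow]=11 write a[8]=12 → slow++,fast++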